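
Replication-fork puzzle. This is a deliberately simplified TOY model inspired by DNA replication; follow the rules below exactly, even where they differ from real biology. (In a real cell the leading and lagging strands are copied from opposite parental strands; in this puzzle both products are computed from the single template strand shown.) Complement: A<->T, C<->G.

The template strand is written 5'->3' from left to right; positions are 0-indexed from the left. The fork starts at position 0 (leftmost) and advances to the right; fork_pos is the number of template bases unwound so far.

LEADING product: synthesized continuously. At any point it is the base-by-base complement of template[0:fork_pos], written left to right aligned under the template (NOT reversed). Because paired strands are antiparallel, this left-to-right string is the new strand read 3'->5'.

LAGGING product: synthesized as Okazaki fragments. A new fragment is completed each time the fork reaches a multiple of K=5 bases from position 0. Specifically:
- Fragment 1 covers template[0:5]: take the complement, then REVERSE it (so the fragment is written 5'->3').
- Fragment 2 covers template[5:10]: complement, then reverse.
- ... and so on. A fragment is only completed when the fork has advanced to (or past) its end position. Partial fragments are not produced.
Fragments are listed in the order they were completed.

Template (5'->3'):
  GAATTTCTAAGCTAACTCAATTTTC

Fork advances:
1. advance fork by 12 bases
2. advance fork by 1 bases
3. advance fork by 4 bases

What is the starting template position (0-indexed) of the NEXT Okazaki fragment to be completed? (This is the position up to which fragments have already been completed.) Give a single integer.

Step 1: advance 12 -> fork_pos = 0 + 12 = 12. Reached multiple(s) of 5: 5, 10 -> fragments 1-2 completed (2 total).
Step 2: advance 1 -> fork_pos = 12 + 1 = 13. Next multiple of 5 is 15 (not reached); still 2 fragment(s).
Step 3: advance 4 -> fork_pos = 13 + 4 = 17. Reached multiple(s) of 5: 15 -> fragment 3 completed (3 total).
3 fragment(s) completed, covering template[0:15] (3 x 5 = 15). The next fragment, fragment 4, covers template[15:20], so it starts at position 15.

Answer: 15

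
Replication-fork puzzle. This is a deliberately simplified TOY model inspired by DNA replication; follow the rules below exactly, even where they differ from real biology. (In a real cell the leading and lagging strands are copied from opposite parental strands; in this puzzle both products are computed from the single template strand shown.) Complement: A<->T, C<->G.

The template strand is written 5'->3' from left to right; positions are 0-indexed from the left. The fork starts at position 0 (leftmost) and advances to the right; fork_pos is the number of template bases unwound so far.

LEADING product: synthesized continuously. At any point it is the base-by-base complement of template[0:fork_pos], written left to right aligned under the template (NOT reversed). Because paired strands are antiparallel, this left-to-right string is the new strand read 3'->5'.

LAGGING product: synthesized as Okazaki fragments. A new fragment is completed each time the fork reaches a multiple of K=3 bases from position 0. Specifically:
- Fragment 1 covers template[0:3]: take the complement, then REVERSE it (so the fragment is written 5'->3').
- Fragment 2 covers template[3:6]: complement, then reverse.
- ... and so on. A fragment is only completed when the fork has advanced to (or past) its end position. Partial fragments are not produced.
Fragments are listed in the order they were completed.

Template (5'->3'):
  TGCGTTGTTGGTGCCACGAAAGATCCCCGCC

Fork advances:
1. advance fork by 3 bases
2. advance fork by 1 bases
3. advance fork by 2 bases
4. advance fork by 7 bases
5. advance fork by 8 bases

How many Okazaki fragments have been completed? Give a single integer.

Answer: 7

Derivation:
Step 1: advance 3 -> fork_pos = 0 + 3 = 3. Reached multiple(s) of 3: 3 -> fragment 1 completed (1 total).
Step 2: advance 1 -> fork_pos = 3 + 1 = 4. Next multiple of 3 is 6 (not reached); still 1 fragment(s).
Step 3: advance 2 -> fork_pos = 4 + 2 = 6. Reached multiple(s) of 3: 6 -> fragment 2 completed (2 total).
Step 4: advance 7 -> fork_pos = 6 + 7 = 13. Reached multiple(s) of 3: 9, 12 -> fragments 3-4 completed (4 total).
Step 5: advance 8 -> fork_pos = 13 + 8 = 21. Reached multiple(s) of 3: 15, 18, 21 -> fragments 5-7 completed (7 total).
Check: final fork_pos = 21; the multiples of 3 that are <= 21 are 3..21 -> 21 // 3 = 7 completed fragment(s).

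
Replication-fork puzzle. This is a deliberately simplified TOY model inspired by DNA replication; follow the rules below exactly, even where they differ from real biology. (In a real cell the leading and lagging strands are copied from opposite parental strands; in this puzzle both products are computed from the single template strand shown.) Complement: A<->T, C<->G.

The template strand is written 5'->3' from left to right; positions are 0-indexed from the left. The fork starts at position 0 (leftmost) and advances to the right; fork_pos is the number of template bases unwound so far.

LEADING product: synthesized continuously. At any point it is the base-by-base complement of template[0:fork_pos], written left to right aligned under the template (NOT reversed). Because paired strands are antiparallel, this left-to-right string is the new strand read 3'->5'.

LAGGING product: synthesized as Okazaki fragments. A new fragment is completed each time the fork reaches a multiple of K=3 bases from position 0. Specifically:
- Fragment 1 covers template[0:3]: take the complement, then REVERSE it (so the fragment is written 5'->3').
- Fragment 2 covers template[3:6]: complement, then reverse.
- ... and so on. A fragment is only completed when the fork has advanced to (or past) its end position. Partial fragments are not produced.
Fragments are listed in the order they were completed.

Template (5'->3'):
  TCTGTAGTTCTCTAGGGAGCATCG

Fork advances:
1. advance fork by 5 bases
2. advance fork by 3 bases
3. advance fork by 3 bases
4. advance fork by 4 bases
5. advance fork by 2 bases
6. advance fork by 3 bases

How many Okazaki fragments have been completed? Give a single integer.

Step 1: advance 5 -> fork_pos = 0 + 5 = 5. Reached multiple(s) of 3: 3 -> fragment 1 completed (1 total).
Step 2: advance 3 -> fork_pos = 5 + 3 = 8. Reached multiple(s) of 3: 6 -> fragment 2 completed (2 total).
Step 3: advance 3 -> fork_pos = 8 + 3 = 11. Reached multiple(s) of 3: 9 -> fragment 3 completed (3 total).
Step 4: advance 4 -> fork_pos = 11 + 4 = 15. Reached multiple(s) of 3: 12, 15 -> fragments 4-5 completed (5 total).
Step 5: advance 2 -> fork_pos = 15 + 2 = 17. Next multiple of 3 is 18 (not reached); still 5 fragment(s).
Step 6: advance 3 -> fork_pos = 17 + 3 = 20. Reached multiple(s) of 3: 18 -> fragment 6 completed (6 total).
Check: final fork_pos = 20; the multiples of 3 that are <= 20 are 3..18 -> 20 // 3 = 6 completed fragment(s).

Answer: 6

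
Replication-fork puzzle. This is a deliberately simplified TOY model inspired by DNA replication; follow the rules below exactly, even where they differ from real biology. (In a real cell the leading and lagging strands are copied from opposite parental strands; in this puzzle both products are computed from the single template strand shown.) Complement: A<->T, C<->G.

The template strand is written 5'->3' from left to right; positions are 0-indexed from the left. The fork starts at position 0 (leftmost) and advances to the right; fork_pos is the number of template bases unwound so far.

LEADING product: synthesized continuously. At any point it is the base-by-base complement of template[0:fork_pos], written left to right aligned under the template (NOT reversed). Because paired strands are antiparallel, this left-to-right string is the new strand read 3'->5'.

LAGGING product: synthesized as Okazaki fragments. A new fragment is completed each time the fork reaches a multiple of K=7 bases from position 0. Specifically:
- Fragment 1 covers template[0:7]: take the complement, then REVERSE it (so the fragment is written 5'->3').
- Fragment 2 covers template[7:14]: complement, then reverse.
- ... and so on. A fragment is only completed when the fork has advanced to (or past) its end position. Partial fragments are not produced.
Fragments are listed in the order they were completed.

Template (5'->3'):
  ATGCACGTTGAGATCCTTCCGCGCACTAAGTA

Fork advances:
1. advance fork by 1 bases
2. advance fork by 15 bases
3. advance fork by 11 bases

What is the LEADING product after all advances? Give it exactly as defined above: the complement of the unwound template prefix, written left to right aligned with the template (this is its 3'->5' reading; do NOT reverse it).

Step 1: advance 1 -> fork_pos = 0 + 1 = 1.
Step 2: advance 15 -> fork_pos = 1 + 15 = 16.
Step 3: advance 11 -> fork_pos = 16 + 11 = 27.
Unwound prefix: template[0:27] = ATGCACGTTGAGATCCTTCCGCGCACT
Complement it base by base (A<->T, C<->G), keeping left-to-right order:
  [0:5] ATGCA -> TACGT
  [5:10] CGTTG -> GCAAC
  [10:15] AGATC -> TCTAG
  [15:20] CTTCC -> GAAGG
  [20:25] GCGCA -> CGCGT
  [25:27] CT -> GA
Concatenate: TACGTGCAACTCTAGGAAGGCGCGTGA (length 27; written aligned with the template, i.e. 3'->5').

Answer: TACGTGCAACTCTAGGAAGGCGCGTGA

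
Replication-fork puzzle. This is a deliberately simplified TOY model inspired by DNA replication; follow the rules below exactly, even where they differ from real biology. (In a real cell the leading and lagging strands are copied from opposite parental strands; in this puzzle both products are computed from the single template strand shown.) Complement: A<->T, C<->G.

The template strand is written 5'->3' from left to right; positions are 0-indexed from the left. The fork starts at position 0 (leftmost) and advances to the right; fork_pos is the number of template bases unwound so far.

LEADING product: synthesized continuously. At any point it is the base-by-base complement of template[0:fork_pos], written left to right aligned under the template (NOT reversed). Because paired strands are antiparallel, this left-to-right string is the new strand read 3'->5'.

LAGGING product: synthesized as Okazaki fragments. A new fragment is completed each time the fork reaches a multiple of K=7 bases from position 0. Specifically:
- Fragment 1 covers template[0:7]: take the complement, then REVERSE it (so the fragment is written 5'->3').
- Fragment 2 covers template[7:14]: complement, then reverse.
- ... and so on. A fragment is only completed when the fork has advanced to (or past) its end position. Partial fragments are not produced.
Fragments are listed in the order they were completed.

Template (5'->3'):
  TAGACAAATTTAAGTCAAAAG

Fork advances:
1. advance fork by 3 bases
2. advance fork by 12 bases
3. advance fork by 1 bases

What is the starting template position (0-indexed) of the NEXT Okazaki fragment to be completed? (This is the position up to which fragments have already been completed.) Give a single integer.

Step 1: advance 3 -> fork_pos = 0 + 3 = 3. Next multiple of 7 is 7 (not reached); still 0 fragment(s).
Step 2: advance 12 -> fork_pos = 3 + 12 = 15. Reached multiple(s) of 7: 7, 14 -> fragments 1-2 completed (2 total).
Step 3: advance 1 -> fork_pos = 15 + 1 = 16. Next multiple of 7 is 21 (not reached); still 2 fragment(s).
2 fragment(s) completed, covering template[0:14] (2 x 7 = 14). The next fragment, fragment 3, covers template[14:21], so it starts at position 14.

Answer: 14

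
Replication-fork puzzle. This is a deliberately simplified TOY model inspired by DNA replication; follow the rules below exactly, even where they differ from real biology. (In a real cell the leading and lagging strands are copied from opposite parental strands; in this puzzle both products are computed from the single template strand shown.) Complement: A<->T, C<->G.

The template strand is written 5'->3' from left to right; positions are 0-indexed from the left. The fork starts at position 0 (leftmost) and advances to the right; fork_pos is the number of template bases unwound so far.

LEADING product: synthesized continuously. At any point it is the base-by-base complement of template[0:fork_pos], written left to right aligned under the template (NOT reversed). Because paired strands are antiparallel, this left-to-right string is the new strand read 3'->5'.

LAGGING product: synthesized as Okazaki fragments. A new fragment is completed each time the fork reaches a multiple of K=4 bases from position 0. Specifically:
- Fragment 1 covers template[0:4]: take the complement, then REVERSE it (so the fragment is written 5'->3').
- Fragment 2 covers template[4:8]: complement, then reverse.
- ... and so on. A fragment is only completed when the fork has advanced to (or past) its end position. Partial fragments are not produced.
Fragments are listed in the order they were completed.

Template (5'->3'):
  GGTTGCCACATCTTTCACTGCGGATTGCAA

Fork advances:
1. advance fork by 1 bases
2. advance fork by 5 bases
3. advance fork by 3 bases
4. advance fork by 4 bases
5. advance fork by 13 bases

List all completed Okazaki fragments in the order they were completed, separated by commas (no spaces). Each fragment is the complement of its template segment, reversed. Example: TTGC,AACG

Step 1: advance 1 -> fork_pos = 0 + 1 = 1. Next multiple of 4 is 4 (not reached); still 0 fragment(s).
Step 2: advance 5 -> fork_pos = 1 + 5 = 6. Reached multiple(s) of 4: 4 -> fragment 1 completed (1 total).
Step 3: advance 3 -> fork_pos = 6 + 3 = 9. Reached multiple(s) of 4: 8 -> fragment 2 completed (2 total).
Step 4: advance 4 -> fork_pos = 9 + 4 = 13. Reached multiple(s) of 4: 12 -> fragment 3 completed (3 total).
Step 5: advance 13 -> fork_pos = 13 + 13 = 26. Reached multiple(s) of 4: 16, 20, 24 -> fragments 4-6 completed (6 total).
Final fork_pos = 26, so 6 fragment(s) are complete. Build each: template segment -> complement -> reverse.
Fragment 1: template[0:4] = GGTT -> complement CCAA -> reversed AACC
Fragment 2: template[4:8] = GCCA -> complement CGGT -> reversed TGGC
Fragment 3: template[8:12] = CATC -> complement GTAG -> reversed GATG
Fragment 4: template[12:16] = TTTC -> complement AAAG -> reversed GAAA
Fragment 5: template[16:20] = ACTG -> complement TGAC -> reversed CAGT
Fragment 6: template[20:24] = CGGA -> complement GCCT -> reversed TCCG

Answer: AACC,TGGC,GATG,GAAA,CAGT,TCCG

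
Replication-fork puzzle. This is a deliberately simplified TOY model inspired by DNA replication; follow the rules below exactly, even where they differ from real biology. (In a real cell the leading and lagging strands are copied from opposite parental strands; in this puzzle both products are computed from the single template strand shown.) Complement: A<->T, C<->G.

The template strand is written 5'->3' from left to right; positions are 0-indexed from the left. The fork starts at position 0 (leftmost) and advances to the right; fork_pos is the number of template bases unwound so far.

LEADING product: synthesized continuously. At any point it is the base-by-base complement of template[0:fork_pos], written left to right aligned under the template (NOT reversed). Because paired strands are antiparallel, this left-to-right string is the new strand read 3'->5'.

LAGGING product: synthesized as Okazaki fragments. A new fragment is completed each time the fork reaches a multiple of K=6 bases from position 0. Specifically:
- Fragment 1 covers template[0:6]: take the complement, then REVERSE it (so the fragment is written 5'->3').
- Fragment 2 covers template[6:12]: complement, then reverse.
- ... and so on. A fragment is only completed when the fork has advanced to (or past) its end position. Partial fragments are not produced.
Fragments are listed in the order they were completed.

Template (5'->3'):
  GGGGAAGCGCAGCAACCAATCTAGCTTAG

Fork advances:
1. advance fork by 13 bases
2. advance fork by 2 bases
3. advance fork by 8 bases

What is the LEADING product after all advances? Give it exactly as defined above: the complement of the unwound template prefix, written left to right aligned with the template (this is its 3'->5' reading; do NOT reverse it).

Answer: CCCCTTCGCGTCGTTGGTTAGAT

Derivation:
Step 1: advance 13 -> fork_pos = 0 + 13 = 13.
Step 2: advance 2 -> fork_pos = 13 + 2 = 15.
Step 3: advance 8 -> fork_pos = 15 + 8 = 23.
Unwound prefix: template[0:23] = GGGGAAGCGCAGCAACCAATCTA
Complement it base by base (A<->T, C<->G), keeping left-to-right order:
  [0:5] GGGGA -> CCCCT
  [5:10] AGCGC -> TCGCG
  [10:15] AGCAA -> TCGTT
  [15:20] CCAAT -> GGTTA
  [20:23] CTA -> GAT
Concatenate: CCCCTTCGCGTCGTTGGTTAGAT (length 23; written aligned with the template, i.e. 3'->5').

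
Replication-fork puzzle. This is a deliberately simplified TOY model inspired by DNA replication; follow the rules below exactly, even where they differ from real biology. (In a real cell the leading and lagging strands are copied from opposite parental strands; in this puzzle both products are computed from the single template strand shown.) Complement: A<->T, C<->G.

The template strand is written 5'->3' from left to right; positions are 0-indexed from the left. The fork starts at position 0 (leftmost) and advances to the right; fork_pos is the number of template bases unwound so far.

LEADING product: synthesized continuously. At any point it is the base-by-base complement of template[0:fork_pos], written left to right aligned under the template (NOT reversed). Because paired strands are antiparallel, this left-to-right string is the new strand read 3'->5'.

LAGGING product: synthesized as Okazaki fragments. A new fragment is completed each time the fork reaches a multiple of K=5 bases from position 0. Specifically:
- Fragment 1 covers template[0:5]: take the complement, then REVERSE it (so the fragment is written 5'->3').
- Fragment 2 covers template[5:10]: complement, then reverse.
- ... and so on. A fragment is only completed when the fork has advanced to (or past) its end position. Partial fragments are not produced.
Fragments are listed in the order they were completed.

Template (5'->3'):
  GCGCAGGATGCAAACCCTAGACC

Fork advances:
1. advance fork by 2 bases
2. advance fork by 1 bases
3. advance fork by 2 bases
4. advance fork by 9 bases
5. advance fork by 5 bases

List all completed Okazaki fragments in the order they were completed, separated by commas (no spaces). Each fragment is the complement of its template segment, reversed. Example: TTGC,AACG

Step 1: advance 2 -> fork_pos = 0 + 2 = 2. Next multiple of 5 is 5 (not reached); still 0 fragment(s).
Step 2: advance 1 -> fork_pos = 2 + 1 = 3. Next multiple of 5 is 5 (not reached); still 0 fragment(s).
Step 3: advance 2 -> fork_pos = 3 + 2 = 5. Reached multiple(s) of 5: 5 -> fragment 1 completed (1 total).
Step 4: advance 9 -> fork_pos = 5 + 9 = 14. Reached multiple(s) of 5: 10 -> fragment 2 completed (2 total).
Step 5: advance 5 -> fork_pos = 14 + 5 = 19. Reached multiple(s) of 5: 15 -> fragment 3 completed (3 total).
Final fork_pos = 19, so 3 fragment(s) are complete. Build each: template segment -> complement -> reverse.
Fragment 1: template[0:5] = GCGCA -> complement CGCGT -> reversed TGCGC
Fragment 2: template[5:10] = GGATG -> complement CCTAC -> reversed CATCC
Fragment 3: template[10:15] = CAAAC -> complement GTTTG -> reversed GTTTG

Answer: TGCGC,CATCC,GTTTG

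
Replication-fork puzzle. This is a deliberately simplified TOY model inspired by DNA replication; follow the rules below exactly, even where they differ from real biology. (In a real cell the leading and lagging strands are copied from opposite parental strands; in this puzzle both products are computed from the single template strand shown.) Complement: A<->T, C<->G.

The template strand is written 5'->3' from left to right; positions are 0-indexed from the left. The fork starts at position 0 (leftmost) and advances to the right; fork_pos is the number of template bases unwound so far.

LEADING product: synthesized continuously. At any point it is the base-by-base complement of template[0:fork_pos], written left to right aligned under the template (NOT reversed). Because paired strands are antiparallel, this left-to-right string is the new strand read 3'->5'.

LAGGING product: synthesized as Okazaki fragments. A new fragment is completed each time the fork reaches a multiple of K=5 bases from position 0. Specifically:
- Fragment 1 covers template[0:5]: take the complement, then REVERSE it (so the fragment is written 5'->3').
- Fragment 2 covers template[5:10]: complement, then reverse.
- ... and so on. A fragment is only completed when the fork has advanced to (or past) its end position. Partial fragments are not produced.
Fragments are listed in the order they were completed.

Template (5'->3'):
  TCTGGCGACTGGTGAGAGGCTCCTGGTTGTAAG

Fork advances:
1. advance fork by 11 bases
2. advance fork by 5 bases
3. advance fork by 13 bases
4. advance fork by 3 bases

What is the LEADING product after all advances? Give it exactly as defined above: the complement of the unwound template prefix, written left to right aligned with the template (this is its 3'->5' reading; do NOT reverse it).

Answer: AGACCGCTGACCACTCTCCGAGGACCAACATT

Derivation:
Step 1: advance 11 -> fork_pos = 0 + 11 = 11.
Step 2: advance 5 -> fork_pos = 11 + 5 = 16.
Step 3: advance 13 -> fork_pos = 16 + 13 = 29.
Step 4: advance 3 -> fork_pos = 29 + 3 = 32.
Unwound prefix: template[0:32] = TCTGGCGACTGGTGAGAGGCTCCTGGTTGTAA
Complement it base by base (A<->T, C<->G), keeping left-to-right order:
  [0:5] TCTGG -> AGACC
  [5:10] CGACT -> GCTGA
  [10:15] GGTGA -> CCACT
  [15:20] GAGGC -> CTCCG
  [20:25] TCCTG -> AGGAC
  [25:30] GTTGT -> CAACA
  [30:32] AA -> TT
Concatenate: AGACCGCTGACCACTCTCCGAGGACCAACATT (length 32; written aligned with the template, i.e. 3'->5').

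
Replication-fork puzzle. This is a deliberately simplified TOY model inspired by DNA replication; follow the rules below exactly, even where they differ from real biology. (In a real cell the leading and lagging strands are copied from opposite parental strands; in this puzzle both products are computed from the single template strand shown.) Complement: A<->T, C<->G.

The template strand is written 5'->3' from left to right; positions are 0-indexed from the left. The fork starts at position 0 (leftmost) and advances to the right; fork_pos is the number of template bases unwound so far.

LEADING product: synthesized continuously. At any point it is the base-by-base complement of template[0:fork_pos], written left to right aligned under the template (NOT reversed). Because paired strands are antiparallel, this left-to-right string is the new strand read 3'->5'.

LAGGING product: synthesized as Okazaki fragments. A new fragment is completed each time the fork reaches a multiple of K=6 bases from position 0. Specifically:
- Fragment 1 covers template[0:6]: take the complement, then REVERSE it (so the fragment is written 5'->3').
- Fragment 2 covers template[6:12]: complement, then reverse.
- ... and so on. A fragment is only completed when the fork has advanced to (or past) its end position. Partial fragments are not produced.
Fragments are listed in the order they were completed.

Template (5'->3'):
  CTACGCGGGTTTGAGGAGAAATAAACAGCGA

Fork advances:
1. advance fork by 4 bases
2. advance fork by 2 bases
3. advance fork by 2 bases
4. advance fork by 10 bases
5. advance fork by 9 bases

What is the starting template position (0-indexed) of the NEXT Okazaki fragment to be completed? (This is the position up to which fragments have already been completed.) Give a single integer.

Step 1: advance 4 -> fork_pos = 0 + 4 = 4. Next multiple of 6 is 6 (not reached); still 0 fragment(s).
Step 2: advance 2 -> fork_pos = 4 + 2 = 6. Reached multiple(s) of 6: 6 -> fragment 1 completed (1 total).
Step 3: advance 2 -> fork_pos = 6 + 2 = 8. Next multiple of 6 is 12 (not reached); still 1 fragment(s).
Step 4: advance 10 -> fork_pos = 8 + 10 = 18. Reached multiple(s) of 6: 12, 18 -> fragments 2-3 completed (3 total).
Step 5: advance 9 -> fork_pos = 18 + 9 = 27. Reached multiple(s) of 6: 24 -> fragment 4 completed (4 total).
4 fragment(s) completed, covering template[0:24] (4 x 6 = 24). The next fragment, fragment 5, covers template[24:30], so it starts at position 24.

Answer: 24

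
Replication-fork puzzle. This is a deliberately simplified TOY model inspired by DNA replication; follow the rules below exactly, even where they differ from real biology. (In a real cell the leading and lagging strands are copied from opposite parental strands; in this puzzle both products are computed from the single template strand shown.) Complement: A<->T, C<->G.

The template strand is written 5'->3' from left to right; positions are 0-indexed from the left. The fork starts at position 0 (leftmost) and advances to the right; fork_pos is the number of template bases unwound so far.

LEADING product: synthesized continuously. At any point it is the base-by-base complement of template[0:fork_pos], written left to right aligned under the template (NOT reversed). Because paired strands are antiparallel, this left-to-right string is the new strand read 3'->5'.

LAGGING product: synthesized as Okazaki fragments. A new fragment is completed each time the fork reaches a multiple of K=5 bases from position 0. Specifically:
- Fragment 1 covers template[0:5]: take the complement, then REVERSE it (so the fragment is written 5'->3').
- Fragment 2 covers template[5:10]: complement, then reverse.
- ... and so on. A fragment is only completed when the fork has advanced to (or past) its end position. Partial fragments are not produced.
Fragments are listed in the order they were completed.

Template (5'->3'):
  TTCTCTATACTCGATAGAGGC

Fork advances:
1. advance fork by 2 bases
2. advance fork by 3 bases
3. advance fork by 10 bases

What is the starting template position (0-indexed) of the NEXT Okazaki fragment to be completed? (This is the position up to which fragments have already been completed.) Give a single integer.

Answer: 15

Derivation:
Step 1: advance 2 -> fork_pos = 0 + 2 = 2. Next multiple of 5 is 5 (not reached); still 0 fragment(s).
Step 2: advance 3 -> fork_pos = 2 + 3 = 5. Reached multiple(s) of 5: 5 -> fragment 1 completed (1 total).
Step 3: advance 10 -> fork_pos = 5 + 10 = 15. Reached multiple(s) of 5: 10, 15 -> fragments 2-3 completed (3 total).
3 fragment(s) completed, covering template[0:15] (3 x 5 = 15). The next fragment, fragment 4, covers template[15:20], so it starts at position 15.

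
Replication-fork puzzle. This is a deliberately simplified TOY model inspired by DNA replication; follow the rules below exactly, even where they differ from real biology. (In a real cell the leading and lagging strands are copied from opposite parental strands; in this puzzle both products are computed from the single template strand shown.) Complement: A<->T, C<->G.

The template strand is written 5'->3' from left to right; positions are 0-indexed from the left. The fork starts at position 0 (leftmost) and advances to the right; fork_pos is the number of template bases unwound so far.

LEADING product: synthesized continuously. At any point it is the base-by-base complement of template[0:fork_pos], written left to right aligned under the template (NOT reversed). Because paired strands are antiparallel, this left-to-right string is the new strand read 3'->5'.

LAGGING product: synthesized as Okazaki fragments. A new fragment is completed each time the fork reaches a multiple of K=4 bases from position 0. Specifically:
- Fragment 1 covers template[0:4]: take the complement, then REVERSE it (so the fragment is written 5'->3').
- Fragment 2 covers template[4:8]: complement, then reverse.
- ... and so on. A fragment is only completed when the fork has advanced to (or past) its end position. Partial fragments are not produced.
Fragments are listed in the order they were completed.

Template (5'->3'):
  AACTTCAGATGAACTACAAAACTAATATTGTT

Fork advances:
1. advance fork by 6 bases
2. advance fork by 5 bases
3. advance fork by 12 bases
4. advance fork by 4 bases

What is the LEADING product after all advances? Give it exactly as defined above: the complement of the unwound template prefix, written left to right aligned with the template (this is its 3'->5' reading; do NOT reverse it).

Answer: TTGAAGTCTACTTGATGTTTTGATTAT

Derivation:
Step 1: advance 6 -> fork_pos = 0 + 6 = 6.
Step 2: advance 5 -> fork_pos = 6 + 5 = 11.
Step 3: advance 12 -> fork_pos = 11 + 12 = 23.
Step 4: advance 4 -> fork_pos = 23 + 4 = 27.
Unwound prefix: template[0:27] = AACTTCAGATGAACTACAAAACTAATA
Complement it base by base (A<->T, C<->G), keeping left-to-right order:
  [0:5] AACTT -> TTGAA
  [5:10] CAGAT -> GTCTA
  [10:15] GAACT -> CTTGA
  [15:20] ACAAA -> TGTTT
  [20:25] ACTAA -> TGATT
  [25:27] TA -> AT
Concatenate: TTGAAGTCTACTTGATGTTTTGATTAT (length 27; written aligned with the template, i.e. 3'->5').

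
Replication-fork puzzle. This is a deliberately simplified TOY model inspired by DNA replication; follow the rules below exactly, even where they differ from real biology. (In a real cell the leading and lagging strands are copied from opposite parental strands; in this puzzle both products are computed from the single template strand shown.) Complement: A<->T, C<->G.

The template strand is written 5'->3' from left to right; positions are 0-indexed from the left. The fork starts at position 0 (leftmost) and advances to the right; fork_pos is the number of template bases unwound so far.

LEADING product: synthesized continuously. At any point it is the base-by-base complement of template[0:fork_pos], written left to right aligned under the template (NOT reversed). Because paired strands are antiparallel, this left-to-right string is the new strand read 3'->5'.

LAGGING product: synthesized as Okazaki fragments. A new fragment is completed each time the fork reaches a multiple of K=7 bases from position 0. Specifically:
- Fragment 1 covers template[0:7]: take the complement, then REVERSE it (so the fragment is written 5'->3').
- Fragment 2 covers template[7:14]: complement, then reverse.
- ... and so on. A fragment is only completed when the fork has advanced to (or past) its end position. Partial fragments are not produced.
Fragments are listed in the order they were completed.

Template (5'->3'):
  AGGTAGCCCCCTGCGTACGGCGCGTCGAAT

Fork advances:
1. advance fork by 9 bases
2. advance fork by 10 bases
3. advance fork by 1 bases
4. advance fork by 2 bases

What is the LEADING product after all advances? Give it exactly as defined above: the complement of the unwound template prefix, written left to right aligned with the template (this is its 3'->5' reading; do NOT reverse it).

Answer: TCCATCGGGGGACGCATGCCGC

Derivation:
Step 1: advance 9 -> fork_pos = 0 + 9 = 9.
Step 2: advance 10 -> fork_pos = 9 + 10 = 19.
Step 3: advance 1 -> fork_pos = 19 + 1 = 20.
Step 4: advance 2 -> fork_pos = 20 + 2 = 22.
Unwound prefix: template[0:22] = AGGTAGCCCCCTGCGTACGGCG
Complement it base by base (A<->T, C<->G), keeping left-to-right order:
  [0:5] AGGTA -> TCCAT
  [5:10] GCCCC -> CGGGG
  [10:15] CTGCG -> GACGC
  [15:20] TACGG -> ATGCC
  [20:22] CG -> GC
Concatenate: TCCATCGGGGGACGCATGCCGC (length 22; written aligned with the template, i.e. 3'->5').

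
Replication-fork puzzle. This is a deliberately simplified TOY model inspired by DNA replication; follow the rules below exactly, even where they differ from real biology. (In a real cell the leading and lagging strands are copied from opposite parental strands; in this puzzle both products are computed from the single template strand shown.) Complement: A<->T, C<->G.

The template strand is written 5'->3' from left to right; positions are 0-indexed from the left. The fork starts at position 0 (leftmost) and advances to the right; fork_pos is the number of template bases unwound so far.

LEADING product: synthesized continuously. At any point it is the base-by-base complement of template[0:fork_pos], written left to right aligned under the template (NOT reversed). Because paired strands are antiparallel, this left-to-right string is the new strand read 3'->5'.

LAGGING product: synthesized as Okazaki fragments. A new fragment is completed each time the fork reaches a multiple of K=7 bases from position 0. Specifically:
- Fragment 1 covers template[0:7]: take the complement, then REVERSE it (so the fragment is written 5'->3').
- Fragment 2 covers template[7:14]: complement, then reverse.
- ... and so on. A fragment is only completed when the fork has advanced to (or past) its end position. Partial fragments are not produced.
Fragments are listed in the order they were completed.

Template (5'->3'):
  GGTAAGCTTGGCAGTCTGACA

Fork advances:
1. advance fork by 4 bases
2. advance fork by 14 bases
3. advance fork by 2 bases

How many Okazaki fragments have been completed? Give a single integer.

Answer: 2

Derivation:
Step 1: advance 4 -> fork_pos = 0 + 4 = 4. Next multiple of 7 is 7 (not reached); still 0 fragment(s).
Step 2: advance 14 -> fork_pos = 4 + 14 = 18. Reached multiple(s) of 7: 7, 14 -> fragments 1-2 completed (2 total).
Step 3: advance 2 -> fork_pos = 18 + 2 = 20. Next multiple of 7 is 21 (not reached); still 2 fragment(s).
Check: final fork_pos = 20; the multiples of 7 that are <= 20 are 7..14 -> 20 // 7 = 2 completed fragment(s).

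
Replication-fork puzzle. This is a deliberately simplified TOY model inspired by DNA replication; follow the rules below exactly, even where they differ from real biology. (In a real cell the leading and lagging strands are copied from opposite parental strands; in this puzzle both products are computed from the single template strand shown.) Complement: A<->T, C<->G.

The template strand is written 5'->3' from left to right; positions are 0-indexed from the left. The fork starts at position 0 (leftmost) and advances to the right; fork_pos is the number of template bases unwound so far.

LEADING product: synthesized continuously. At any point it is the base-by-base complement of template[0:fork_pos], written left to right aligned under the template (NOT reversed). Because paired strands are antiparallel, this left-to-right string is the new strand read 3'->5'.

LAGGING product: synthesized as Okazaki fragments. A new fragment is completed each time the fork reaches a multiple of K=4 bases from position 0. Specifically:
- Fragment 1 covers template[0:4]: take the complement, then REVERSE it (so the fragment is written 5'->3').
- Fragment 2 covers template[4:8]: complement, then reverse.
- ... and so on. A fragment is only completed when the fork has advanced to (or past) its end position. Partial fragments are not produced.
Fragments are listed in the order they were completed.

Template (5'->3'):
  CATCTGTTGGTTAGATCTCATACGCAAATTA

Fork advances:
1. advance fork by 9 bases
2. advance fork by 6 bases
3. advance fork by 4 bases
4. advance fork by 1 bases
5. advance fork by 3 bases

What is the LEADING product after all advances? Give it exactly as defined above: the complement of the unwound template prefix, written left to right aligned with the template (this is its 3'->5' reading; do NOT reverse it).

Step 1: advance 9 -> fork_pos = 0 + 9 = 9.
Step 2: advance 6 -> fork_pos = 9 + 6 = 15.
Step 3: advance 4 -> fork_pos = 15 + 4 = 19.
Step 4: advance 1 -> fork_pos = 19 + 1 = 20.
Step 5: advance 3 -> fork_pos = 20 + 3 = 23.
Unwound prefix: template[0:23] = CATCTGTTGGTTAGATCTCATAC
Complement it base by base (A<->T, C<->G), keeping left-to-right order:
  [0:5] CATCT -> GTAGA
  [5:10] GTTGG -> CAACC
  [10:15] TTAGA -> AATCT
  [15:20] TCTCA -> AGAGT
  [20:23] TAC -> ATG
Concatenate: GTAGACAACCAATCTAGAGTATG (length 23; written aligned with the template, i.e. 3'->5').

Answer: GTAGACAACCAATCTAGAGTATG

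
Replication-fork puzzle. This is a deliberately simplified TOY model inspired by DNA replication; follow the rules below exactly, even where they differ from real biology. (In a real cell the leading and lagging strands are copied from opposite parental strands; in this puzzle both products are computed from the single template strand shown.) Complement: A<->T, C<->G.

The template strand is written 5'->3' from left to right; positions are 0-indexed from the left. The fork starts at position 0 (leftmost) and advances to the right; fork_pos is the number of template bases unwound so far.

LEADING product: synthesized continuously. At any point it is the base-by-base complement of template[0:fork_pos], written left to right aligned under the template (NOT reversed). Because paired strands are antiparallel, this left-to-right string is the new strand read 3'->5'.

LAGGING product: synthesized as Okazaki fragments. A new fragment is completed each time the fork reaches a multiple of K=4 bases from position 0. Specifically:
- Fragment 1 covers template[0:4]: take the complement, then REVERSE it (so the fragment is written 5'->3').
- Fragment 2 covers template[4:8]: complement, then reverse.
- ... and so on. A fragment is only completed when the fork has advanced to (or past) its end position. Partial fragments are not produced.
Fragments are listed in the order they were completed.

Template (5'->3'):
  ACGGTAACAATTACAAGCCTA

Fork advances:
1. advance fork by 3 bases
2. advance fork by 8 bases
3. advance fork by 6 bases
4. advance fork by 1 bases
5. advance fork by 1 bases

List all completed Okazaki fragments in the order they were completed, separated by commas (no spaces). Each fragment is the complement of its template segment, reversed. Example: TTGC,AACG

Answer: CCGT,GTTA,AATT,TTGT

Derivation:
Step 1: advance 3 -> fork_pos = 0 + 3 = 3. Next multiple of 4 is 4 (not reached); still 0 fragment(s).
Step 2: advance 8 -> fork_pos = 3 + 8 = 11. Reached multiple(s) of 4: 4, 8 -> fragments 1-2 completed (2 total).
Step 3: advance 6 -> fork_pos = 11 + 6 = 17. Reached multiple(s) of 4: 12, 16 -> fragments 3-4 completed (4 total).
Step 4: advance 1 -> fork_pos = 17 + 1 = 18. Next multiple of 4 is 20 (not reached); still 4 fragment(s).
Step 5: advance 1 -> fork_pos = 18 + 1 = 19. Next multiple of 4 is 20 (not reached); still 4 fragment(s).
Final fork_pos = 19, so 4 fragment(s) are complete. Build each: template segment -> complement -> reverse.
Fragment 1: template[0:4] = ACGG -> complement TGCC -> reversed CCGT
Fragment 2: template[4:8] = TAAC -> complement ATTG -> reversed GTTA
Fragment 3: template[8:12] = AATT -> complement TTAA -> reversed AATT
Fragment 4: template[12:16] = ACAA -> complement TGTT -> reversed TTGT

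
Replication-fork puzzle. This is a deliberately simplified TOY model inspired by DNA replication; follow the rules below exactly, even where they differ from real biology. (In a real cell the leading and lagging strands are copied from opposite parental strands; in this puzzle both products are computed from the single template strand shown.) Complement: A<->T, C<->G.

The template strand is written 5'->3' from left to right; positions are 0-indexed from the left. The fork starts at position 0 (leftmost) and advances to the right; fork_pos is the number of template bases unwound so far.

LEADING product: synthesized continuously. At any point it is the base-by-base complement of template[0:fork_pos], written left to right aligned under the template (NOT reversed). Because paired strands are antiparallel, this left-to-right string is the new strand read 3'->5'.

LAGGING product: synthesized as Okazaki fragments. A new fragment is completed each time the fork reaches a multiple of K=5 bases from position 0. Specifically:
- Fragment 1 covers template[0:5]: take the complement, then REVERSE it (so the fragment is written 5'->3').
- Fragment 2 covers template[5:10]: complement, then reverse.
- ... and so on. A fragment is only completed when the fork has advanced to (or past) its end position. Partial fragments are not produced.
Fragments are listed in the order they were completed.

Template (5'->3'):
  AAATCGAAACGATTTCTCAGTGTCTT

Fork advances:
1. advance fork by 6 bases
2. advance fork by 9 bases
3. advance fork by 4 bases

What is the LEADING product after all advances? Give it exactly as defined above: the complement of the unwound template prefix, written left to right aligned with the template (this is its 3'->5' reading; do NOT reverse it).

Step 1: advance 6 -> fork_pos = 0 + 6 = 6.
Step 2: advance 9 -> fork_pos = 6 + 9 = 15.
Step 3: advance 4 -> fork_pos = 15 + 4 = 19.
Unwound prefix: template[0:19] = AAATCGAAACGATTTCTCA
Complement it base by base (A<->T, C<->G), keeping left-to-right order:
  [0:5] AAATC -> TTTAG
  [5:10] GAAAC -> CTTTG
  [10:15] GATTT -> CTAAA
  [15:19] CTCA -> GAGT
Concatenate: TTTAGCTTTGCTAAAGAGT (length 19; written aligned with the template, i.e. 3'->5').

Answer: TTTAGCTTTGCTAAAGAGT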